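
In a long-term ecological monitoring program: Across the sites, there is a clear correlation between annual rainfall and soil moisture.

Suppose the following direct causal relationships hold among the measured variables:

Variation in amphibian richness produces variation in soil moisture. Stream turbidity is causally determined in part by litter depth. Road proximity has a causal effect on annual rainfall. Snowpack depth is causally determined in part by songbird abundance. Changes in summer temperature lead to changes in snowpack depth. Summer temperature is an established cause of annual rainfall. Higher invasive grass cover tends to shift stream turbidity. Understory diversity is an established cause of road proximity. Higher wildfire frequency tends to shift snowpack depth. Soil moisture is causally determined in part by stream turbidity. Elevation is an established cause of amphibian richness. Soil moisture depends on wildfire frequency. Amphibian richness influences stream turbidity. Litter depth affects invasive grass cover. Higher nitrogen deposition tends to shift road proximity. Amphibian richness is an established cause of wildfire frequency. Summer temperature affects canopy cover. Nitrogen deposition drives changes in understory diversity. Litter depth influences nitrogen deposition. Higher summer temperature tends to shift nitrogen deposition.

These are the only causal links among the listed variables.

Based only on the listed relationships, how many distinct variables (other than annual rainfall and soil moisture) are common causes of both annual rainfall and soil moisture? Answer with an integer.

The common causes are: litter depth (to annual rainfall via litter depth → nitrogen deposition → road proximity → annual rainfall; to soil moisture via litter depth → stream turbidity → soil moisture).
Every other variable lacks a causal path to at least one of annual rainfall and soil moisture.

1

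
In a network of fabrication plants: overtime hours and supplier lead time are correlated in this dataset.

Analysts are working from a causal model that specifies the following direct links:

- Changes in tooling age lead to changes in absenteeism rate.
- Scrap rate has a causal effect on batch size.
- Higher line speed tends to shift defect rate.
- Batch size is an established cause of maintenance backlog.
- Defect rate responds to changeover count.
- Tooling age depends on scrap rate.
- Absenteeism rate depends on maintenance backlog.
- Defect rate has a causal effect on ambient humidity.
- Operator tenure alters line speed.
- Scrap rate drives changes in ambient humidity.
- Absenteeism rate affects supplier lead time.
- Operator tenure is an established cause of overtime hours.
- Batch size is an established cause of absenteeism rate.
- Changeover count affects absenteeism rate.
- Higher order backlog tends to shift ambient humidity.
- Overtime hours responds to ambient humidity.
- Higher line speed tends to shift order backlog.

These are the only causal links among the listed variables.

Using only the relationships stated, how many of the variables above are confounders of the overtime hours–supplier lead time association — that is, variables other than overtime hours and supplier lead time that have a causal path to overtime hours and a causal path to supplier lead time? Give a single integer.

The common causes are: changeover count (to overtime hours via changeover count → defect rate → ambient humidity → overtime hours; to supplier lead time via changeover count → absenteeism rate → supplier lead time); scrap rate (to overtime hours via scrap rate → ambient humidity → overtime hours; to supplier lead time via scrap rate → batch size → absenteeism rate → supplier lead time).
Every other variable lacks a causal path to at least one of overtime hours and supplier lead time.

2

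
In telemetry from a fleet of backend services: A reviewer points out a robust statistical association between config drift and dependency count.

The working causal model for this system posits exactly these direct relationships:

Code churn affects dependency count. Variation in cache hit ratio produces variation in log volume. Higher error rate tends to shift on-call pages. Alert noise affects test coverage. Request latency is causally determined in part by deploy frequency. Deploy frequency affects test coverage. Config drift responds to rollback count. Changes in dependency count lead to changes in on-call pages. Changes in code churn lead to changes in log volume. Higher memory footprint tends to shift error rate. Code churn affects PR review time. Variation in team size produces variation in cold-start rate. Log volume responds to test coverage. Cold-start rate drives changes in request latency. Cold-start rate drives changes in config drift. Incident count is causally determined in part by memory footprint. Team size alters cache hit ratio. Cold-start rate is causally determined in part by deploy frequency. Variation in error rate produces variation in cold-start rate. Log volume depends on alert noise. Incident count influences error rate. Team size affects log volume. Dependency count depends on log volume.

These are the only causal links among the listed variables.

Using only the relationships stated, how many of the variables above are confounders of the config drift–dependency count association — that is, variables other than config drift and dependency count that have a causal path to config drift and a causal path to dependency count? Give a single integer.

2

The common causes are: deploy frequency (to config drift via deploy frequency → cold-start rate → config drift; to dependency count via deploy frequency → test coverage → log volume → dependency count); team size (to config drift via team size → cold-start rate → config drift; to dependency count via team size → log volume → dependency count).
Every other variable lacks a causal path to at least one of config drift and dependency count.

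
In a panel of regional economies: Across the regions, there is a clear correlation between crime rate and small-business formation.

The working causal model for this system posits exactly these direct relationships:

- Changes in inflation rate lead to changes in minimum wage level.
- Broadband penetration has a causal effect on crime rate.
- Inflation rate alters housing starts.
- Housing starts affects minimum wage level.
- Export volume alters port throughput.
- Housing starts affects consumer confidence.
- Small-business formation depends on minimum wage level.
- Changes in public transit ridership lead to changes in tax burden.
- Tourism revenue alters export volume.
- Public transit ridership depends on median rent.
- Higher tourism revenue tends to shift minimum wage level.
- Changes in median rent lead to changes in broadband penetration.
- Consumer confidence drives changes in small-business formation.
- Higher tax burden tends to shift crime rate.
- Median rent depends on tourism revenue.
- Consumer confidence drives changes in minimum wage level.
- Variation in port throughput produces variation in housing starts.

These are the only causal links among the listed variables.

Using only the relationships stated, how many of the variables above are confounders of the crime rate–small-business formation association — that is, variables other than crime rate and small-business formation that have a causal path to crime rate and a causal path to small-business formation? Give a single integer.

The common causes are: tourism revenue (to crime rate via tourism revenue → median rent → broadband penetration → crime rate; to small-business formation via tourism revenue → minimum wage level → small-business formation).
Every other variable lacks a causal path to at least one of crime rate and small-business formation.

1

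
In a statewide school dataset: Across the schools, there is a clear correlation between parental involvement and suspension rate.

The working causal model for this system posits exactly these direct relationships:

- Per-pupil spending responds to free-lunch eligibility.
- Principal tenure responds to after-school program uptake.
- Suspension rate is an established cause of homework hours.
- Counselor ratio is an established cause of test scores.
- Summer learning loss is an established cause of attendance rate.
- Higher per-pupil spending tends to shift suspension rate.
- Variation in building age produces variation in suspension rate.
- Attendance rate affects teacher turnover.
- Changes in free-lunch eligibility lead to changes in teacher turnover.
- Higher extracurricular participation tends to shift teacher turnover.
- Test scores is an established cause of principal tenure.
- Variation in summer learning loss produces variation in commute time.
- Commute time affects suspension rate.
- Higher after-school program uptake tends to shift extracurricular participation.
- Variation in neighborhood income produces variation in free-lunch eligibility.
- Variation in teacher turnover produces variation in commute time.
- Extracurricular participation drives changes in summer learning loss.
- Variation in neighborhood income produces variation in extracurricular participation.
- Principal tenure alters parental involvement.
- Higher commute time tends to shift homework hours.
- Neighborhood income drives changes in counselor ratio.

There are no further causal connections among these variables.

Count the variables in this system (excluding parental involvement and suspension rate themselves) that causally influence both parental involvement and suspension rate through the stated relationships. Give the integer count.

The common causes are: after-school program uptake (to parental involvement via after-school program uptake → principal tenure → parental involvement; to suspension rate via after-school program uptake → extracurricular participation → summer learning loss → commute time → suspension rate); neighborhood income (to parental involvement via neighborhood income → counselor ratio → test scores → principal tenure → parental involvement; to suspension rate via neighborhood income → free-lunch eligibility → per-pupil spending → suspension rate).
Every other variable lacks a causal path to at least one of parental involvement and suspension rate.

2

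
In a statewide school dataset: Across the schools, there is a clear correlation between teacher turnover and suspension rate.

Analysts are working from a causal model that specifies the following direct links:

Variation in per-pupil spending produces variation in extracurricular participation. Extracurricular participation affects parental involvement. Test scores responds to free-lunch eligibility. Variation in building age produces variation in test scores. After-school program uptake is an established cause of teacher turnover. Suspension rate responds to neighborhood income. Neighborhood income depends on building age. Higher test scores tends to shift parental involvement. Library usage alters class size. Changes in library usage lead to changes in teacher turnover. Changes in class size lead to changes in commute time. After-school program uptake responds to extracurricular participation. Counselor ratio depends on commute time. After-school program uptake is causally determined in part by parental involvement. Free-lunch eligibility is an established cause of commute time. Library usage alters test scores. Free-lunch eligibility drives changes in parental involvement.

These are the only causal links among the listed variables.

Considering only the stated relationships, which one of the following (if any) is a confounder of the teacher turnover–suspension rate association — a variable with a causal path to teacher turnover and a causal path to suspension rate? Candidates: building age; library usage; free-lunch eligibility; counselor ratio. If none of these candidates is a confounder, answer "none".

building age

Building age causes teacher turnover (building age → test scores → parental involvement → after-school program uptake → teacher turnover) and also causes suspension rate (building age → neighborhood income → suspension rate); it is a common cause of both.
Each of the other candidates lacks a causal path to at least one of teacher turnover and suspension rate, so they do not confound the relationship.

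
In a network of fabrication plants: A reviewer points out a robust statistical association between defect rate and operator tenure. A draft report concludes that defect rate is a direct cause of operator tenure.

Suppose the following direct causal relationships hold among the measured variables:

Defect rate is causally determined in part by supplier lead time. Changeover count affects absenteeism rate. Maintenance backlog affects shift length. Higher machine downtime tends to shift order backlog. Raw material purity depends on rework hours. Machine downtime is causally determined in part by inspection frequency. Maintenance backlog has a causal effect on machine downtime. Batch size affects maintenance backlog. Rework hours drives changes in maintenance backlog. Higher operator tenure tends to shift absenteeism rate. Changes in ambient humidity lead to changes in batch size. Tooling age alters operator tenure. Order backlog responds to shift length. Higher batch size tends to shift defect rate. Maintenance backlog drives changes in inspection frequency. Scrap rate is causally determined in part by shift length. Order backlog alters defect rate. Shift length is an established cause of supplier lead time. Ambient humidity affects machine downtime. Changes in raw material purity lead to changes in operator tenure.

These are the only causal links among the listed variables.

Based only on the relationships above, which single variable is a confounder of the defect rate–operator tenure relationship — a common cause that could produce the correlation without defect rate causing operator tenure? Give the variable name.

Rework hours has a causal path to defect rate (rework hours → maintenance backlog → machine downtime → order backlog → defect rate) and a separate causal path to operator tenure (rework hours → raw material purity → operator tenure), so it is a common cause of both.
No stated relationship gives defect rate a causal route to operator tenure, so the correlation is explained by the shared upstream cause rather than a direct effect.

rework hours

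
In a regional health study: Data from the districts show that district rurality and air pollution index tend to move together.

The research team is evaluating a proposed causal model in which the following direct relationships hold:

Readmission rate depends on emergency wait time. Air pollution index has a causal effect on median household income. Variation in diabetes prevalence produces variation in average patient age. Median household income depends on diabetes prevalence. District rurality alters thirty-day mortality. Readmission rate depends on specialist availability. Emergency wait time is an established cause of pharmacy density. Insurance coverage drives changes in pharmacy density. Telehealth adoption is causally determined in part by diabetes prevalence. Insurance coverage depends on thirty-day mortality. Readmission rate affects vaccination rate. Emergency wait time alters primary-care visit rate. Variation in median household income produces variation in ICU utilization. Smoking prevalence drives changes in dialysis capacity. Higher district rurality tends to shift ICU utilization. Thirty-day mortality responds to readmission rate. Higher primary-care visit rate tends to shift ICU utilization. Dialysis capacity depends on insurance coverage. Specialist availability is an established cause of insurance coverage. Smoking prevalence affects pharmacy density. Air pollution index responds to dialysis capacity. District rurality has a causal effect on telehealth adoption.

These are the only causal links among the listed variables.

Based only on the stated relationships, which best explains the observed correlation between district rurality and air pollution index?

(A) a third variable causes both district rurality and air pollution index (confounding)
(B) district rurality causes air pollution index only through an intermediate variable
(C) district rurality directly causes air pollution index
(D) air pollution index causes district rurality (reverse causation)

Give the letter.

District rurality reaches air pollution index through district rurality → thirty-day mortality → insurance coverage → dialysis capacity → air pollution index — an indirect causal chain with no direct district rurality → air pollution index link. No variable causes both district rurality and air pollution index, so confounding is ruled out; the effect is mediated.

B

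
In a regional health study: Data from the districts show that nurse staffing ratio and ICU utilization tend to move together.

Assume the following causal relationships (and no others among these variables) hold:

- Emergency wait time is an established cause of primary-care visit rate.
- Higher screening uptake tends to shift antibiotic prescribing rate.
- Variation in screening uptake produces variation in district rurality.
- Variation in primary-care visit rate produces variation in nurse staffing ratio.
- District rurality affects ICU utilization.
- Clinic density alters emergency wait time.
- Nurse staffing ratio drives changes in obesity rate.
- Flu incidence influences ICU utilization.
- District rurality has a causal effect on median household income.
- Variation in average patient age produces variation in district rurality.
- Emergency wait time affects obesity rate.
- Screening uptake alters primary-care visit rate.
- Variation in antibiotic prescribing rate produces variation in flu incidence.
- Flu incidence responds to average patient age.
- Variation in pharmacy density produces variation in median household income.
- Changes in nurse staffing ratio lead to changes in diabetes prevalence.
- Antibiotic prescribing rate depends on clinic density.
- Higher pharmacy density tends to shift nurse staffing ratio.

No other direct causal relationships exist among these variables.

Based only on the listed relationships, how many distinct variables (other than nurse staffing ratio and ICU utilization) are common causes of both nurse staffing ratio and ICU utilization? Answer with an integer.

The common causes are: clinic density (to nurse staffing ratio via clinic density → emergency wait time → primary-care visit rate → nurse staffing ratio; to ICU utilization via clinic density → antibiotic prescribing rate → flu incidence → ICU utilization); screening uptake (to nurse staffing ratio via screening uptake → primary-care visit rate → nurse staffing ratio; to ICU utilization via screening uptake → district rurality → ICU utilization).
Every other variable lacks a causal path to at least one of nurse staffing ratio and ICU utilization.

2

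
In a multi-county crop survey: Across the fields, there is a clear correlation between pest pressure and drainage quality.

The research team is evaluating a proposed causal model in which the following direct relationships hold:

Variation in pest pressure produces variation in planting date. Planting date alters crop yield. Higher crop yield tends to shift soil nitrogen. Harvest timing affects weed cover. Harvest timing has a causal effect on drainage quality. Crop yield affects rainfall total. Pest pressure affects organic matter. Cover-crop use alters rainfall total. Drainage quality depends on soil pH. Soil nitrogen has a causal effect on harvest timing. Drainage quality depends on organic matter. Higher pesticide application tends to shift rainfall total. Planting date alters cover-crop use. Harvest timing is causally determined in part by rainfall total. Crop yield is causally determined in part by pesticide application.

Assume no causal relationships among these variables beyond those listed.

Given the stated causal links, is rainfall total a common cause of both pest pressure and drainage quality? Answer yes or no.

no

Rainfall total has no stated causal path to pest pressure. A confounder must cause both variables, so rainfall total does not qualify.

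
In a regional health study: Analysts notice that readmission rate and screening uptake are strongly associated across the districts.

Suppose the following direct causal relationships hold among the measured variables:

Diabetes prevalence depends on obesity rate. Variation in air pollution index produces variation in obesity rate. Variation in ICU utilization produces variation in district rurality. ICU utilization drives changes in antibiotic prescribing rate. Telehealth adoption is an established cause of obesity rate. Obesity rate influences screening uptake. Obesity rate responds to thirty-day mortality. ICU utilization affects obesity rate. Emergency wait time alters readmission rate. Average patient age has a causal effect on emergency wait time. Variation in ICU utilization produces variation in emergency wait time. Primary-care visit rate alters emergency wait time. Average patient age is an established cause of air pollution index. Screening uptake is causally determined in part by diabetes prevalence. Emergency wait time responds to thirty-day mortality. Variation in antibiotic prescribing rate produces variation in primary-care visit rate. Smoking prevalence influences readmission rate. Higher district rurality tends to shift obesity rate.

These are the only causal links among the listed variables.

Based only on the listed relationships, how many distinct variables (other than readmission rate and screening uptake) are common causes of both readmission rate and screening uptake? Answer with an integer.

The common causes are: ICU utilization (to readmission rate via ICU utilization → emergency wait time → readmission rate; to screening uptake via ICU utilization → obesity rate → screening uptake); average patient age (to readmission rate via average patient age → emergency wait time → readmission rate; to screening uptake via average patient age → air pollution index → obesity rate → screening uptake); thirty-day mortality (to readmission rate via thirty-day mortality → emergency wait time → readmission rate; to screening uptake via thirty-day mortality → obesity rate → screening uptake).
Every other variable lacks a causal path to at least one of readmission rate and screening uptake.

3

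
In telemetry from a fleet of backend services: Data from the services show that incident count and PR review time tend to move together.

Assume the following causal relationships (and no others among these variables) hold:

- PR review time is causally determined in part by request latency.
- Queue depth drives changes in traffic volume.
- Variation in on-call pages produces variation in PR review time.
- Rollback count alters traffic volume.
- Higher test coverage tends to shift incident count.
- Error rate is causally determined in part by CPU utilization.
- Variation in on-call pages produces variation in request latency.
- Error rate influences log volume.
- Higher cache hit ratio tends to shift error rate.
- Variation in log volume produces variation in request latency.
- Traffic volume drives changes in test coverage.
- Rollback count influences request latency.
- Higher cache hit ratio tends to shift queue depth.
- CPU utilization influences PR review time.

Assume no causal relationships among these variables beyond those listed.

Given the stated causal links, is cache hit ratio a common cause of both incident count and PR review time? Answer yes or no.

Cache hit ratio has a causal path to incident count (cache hit ratio → queue depth → traffic volume → test coverage → incident count) and to PR review time (cache hit ratio → error rate → log volume → request latency → PR review time), so it is a common cause of both — a confounder.

yes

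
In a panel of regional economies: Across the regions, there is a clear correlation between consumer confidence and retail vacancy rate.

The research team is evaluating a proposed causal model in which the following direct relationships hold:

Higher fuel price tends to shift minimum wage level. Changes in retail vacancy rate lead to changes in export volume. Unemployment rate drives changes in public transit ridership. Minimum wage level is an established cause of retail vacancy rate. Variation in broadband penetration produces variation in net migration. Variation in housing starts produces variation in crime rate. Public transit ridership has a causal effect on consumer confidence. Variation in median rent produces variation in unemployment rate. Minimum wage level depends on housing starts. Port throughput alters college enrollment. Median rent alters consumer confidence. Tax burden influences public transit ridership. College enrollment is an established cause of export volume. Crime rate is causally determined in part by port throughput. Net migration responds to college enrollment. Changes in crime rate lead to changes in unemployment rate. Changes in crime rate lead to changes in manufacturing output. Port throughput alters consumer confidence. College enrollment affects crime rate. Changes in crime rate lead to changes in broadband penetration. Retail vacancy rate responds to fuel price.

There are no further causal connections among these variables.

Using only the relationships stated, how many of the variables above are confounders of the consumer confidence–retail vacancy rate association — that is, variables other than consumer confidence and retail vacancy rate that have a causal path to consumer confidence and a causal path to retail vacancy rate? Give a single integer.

The common causes are: housing starts (to consumer confidence via housing starts → crime rate → unemployment rate → public transit ridership → consumer confidence; to retail vacancy rate via housing starts → minimum wage level → retail vacancy rate).
Every other variable lacks a causal path to at least one of consumer confidence and retail vacancy rate.

1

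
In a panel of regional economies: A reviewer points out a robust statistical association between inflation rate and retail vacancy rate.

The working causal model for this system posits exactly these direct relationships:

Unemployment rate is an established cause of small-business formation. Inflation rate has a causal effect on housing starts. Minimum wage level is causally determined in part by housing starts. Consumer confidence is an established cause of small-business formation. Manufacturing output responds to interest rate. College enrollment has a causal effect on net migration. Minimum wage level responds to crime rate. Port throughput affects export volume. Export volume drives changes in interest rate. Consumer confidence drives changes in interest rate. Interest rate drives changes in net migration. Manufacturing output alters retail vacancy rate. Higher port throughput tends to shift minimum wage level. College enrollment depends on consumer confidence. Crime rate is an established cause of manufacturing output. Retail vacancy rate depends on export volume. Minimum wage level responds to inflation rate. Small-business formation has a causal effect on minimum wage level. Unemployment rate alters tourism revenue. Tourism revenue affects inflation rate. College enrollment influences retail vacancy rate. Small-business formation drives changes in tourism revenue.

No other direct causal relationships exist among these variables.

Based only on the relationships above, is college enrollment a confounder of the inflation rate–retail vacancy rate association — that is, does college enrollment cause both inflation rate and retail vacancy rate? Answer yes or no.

College enrollment has no stated causal path to inflation rate. A confounder must cause both variables, so college enrollment does not qualify.

no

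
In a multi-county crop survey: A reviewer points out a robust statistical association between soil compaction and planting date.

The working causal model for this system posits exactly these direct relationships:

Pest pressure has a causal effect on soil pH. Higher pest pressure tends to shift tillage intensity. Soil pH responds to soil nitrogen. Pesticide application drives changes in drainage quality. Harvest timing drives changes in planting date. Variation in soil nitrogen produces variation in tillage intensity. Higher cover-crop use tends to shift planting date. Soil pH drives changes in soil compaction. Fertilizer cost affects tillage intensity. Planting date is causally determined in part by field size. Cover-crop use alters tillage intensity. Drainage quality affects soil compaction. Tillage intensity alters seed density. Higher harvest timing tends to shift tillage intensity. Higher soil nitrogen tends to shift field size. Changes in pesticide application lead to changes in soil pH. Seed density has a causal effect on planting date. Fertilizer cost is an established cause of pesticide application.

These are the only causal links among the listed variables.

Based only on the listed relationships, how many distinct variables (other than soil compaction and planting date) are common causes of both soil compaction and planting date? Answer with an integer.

3

The common causes are: fertilizer cost (to soil compaction via fertilizer cost → pesticide application → drainage quality → soil compaction; to planting date via fertilizer cost → tillage intensity → seed density → planting date); pest pressure (to soil compaction via pest pressure → soil pH → soil compaction; to planting date via pest pressure → tillage intensity → seed density → planting date); soil nitrogen (to soil compaction via soil nitrogen → soil pH → soil compaction; to planting date via soil nitrogen → field size → planting date).
Every other variable lacks a causal path to at least one of soil compaction and planting date.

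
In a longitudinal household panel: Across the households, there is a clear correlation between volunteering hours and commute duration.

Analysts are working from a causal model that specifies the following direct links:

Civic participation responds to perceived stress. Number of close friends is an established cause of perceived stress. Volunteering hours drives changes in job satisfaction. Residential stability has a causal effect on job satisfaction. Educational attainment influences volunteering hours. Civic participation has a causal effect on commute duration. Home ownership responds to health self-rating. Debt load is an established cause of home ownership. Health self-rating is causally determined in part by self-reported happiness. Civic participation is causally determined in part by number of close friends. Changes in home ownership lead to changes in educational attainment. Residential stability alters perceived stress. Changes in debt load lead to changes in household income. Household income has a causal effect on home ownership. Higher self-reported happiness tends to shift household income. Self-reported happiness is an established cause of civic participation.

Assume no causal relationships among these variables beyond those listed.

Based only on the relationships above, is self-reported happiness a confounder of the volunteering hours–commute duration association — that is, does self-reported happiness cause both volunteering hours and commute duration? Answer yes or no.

Self-reported happiness has a causal path to volunteering hours (self-reported happiness → household income → home ownership → educational attainment → volunteering hours) and to commute duration (self-reported happiness → civic participation → commute duration), so it is a common cause of both — a confounder.

yes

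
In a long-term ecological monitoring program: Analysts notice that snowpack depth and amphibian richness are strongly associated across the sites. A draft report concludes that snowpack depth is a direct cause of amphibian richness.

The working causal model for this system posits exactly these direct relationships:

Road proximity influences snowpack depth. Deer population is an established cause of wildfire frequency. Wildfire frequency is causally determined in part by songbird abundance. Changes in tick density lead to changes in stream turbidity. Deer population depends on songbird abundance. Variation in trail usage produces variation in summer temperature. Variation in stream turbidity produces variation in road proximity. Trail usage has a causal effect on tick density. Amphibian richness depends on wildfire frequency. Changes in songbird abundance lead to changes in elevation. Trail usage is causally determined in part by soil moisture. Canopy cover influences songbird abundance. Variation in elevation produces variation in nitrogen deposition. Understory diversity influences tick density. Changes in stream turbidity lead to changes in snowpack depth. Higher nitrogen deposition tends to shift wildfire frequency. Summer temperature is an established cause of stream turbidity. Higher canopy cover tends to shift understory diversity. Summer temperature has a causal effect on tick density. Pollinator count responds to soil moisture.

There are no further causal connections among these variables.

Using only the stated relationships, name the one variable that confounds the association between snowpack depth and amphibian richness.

canopy cover

Canopy cover has a causal path to snowpack depth (canopy cover → understory diversity → tick density → stream turbidity → snowpack depth) and a separate causal path to amphibian richness (canopy cover → songbird abundance → wildfire frequency → amphibian richness), so it is a common cause of both.
No stated relationship gives snowpack depth a causal route to amphibian richness, so the correlation is explained by the shared upstream cause rather than a direct effect.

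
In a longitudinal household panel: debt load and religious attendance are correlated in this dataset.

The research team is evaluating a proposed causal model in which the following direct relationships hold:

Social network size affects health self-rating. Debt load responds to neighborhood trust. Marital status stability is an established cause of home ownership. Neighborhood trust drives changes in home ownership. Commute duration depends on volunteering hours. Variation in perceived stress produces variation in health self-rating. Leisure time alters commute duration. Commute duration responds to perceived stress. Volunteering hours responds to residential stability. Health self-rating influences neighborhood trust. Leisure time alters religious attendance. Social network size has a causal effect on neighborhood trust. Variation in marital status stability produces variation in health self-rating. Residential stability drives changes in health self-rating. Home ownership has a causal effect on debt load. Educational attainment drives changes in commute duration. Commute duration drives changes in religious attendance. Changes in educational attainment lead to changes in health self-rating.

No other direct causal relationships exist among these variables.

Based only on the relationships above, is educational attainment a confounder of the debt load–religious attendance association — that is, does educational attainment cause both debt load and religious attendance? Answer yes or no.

yes

Educational attainment has a causal path to debt load (educational attainment → health self-rating → neighborhood trust → debt load) and to religious attendance (educational attainment → commute duration → religious attendance), so it is a common cause of both — a confounder.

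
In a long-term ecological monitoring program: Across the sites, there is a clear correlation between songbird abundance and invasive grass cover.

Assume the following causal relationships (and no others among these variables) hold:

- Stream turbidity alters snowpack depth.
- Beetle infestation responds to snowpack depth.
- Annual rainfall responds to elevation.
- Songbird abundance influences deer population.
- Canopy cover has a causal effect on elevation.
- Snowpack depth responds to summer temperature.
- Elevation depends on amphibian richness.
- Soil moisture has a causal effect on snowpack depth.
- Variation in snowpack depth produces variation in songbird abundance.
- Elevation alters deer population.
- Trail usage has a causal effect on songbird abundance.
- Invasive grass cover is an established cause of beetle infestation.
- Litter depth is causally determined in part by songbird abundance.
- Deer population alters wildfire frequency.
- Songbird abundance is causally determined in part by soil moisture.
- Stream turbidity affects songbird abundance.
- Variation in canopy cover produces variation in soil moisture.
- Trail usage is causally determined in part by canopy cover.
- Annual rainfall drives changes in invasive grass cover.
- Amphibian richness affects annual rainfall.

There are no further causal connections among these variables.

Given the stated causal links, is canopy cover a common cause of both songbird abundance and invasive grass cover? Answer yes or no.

yes

Canopy cover has a causal path to songbird abundance (canopy cover → soil moisture → songbird abundance) and to invasive grass cover (canopy cover → elevation → annual rainfall → invasive grass cover), so it is a common cause of both — a confounder.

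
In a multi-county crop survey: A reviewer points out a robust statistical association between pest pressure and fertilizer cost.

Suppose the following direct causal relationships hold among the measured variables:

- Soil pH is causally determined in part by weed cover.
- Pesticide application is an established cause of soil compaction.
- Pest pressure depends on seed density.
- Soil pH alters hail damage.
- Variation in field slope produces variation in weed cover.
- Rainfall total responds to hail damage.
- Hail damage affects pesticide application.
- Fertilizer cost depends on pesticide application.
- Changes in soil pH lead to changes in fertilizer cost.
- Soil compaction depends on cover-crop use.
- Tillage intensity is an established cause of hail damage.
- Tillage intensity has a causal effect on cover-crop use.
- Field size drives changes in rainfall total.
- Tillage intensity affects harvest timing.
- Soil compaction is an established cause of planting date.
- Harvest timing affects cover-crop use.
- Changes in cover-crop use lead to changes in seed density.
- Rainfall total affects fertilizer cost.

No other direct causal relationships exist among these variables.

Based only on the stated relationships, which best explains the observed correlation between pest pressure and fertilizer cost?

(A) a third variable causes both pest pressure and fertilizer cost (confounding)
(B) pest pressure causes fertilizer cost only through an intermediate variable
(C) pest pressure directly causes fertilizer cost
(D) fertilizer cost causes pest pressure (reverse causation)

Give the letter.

Tillage intensity causes pest pressure (tillage intensity → cover-crop use → seed density → pest pressure) and fertilizer cost (tillage intensity → hail damage → pesticide application → fertilizer cost) — a common cause creating the correlation.
There is no stated path from pest pressure to fertilizer cost or from fertilizer cost to pest pressure, so neither direct nor reverse causation applies.

A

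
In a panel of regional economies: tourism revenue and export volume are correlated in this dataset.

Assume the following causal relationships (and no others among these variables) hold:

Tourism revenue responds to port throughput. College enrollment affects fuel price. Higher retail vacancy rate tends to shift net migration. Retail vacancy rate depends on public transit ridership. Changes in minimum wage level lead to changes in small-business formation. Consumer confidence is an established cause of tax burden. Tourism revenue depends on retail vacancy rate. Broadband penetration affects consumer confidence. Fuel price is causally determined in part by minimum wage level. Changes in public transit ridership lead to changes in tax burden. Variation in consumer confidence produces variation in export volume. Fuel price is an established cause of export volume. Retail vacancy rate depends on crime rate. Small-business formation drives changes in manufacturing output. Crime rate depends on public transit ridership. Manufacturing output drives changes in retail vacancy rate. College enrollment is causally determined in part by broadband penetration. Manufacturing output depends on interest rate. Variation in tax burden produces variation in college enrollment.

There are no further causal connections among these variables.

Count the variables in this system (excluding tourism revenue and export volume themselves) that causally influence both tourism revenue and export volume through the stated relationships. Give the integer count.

The common causes are: minimum wage level (to tourism revenue via minimum wage level → small-business formation → manufacturing output → retail vacancy rate → tourism revenue; to export volume via minimum wage level → fuel price → export volume); public transit ridership (to tourism revenue via public transit ridership → retail vacancy rate → tourism revenue; to export volume via public transit ridership → tax burden → college enrollment → fuel price → export volume).
Every other variable lacks a causal path to at least one of tourism revenue and export volume.

2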